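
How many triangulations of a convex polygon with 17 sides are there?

9694845

The number of triangulations of a 17-gon is the Catalan number C_15 (index = sides − 2).
C_15 = 9694845.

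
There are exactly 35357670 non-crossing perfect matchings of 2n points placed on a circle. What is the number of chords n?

Non-crossing pairings of 2n points on a circle are counted by C_n, and C_16 = 35357670.

16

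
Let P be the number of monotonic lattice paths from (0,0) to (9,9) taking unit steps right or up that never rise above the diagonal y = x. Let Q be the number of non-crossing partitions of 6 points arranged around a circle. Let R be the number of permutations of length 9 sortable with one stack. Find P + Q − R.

Sub-diagonal monotone paths from (0,0) to (9,9) biject with Dyck paths of semilength 9, giving C_9. So P = C_9 = 4862.
Non-crossing partitions of an n-element set are counted by C_n; here n = 6. So Q = C_6 = 132.
Stack-sortable permutations are exactly the 231-avoiding ones, counted by C_n; here n = 9. So R = C_9 = 4862.
P + Q − R = 4862 + 132 − 4862 = 132.

132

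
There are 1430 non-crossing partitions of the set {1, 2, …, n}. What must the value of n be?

Non-crossing partitions of [n] are counted by C_n. Since C_8 = 1430, the index is 8.

8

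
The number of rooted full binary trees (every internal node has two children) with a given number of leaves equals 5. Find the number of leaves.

Full binary trees with L leaves are counted by C_{L−1}, and C_3 = 5.
So the index is 3, and the number of leaves is 3 + 1 = 4.

4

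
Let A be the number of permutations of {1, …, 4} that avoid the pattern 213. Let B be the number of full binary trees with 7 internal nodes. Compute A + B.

443

Permutations of [n] avoiding any single length-3 pattern are counted by C_n; here n = 4. So A = C_4 = 14.
Full binary trees with n internal nodes are counted by C_n; here n = 7. So B = C_7 = 429.
A + B = 14 + 429 = 443.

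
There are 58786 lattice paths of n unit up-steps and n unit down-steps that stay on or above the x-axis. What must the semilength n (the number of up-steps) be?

Dyck paths of semilength n are counted by C_n. Since C_11 = 58786, the index is 11.

11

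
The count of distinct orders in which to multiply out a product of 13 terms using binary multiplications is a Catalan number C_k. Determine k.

12

Parenthesizations of m factors correspond to full binary trees with m leaves, counted by C_{m−1}; m = 13 gives C_12.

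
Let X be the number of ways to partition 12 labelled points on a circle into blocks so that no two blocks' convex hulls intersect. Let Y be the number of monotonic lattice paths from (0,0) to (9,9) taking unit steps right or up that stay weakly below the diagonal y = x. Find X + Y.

Non-crossing partitions of an n-element set are counted by C_n; here n = 12. So X = C_12 = 208012.
Sub-diagonal monotone paths from (0,0) to (9,9) biject with Dyck paths of semilength 9, giving C_9. So Y = C_9 = 4862.
X + Y = 208012 + 4862 = 212874.

212874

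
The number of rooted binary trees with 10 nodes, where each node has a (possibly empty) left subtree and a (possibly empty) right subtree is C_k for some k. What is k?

10

Binary trees (left/right distinguished) on n nodes are counted by C_n; here n = 10.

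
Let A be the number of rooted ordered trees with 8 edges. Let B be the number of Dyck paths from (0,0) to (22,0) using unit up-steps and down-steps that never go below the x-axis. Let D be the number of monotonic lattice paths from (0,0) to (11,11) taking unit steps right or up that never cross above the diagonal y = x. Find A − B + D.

A rooted plane tree with 8 edges has 9 nodes, and the count is C_8. So A = C_8 = 1430.
Dyck paths of semilength n (length 2n) are counted by C_n; here n = 11. So B = C_11 = 58786.
Monotone paths in an n×n grid that stay weakly below the diagonal are counted by C_n; here n = 11. So D = C_11 = 58786.
A − B + D = 1430 − 58786 + 58786 = 1430.

1430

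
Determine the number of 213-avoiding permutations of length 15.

9694845

For any fixed pattern of length 3, the pattern-avoiding permutations of [15] number C_15.
C_15 = C(30,15)/16 = 155117520/16 = 9694845.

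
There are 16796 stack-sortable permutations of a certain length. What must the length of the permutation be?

10

Stack-sortable permutations of [n] are counted by C_n. The Catalan number equal to 16796 is C_10.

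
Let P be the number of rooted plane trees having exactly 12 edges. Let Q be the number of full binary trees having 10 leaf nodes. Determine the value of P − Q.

203150

Rooted ordered trees with n edges are counted by C_n; here n = 12. So P = C_12 = 208012.
A full binary tree with L leaves has L−1 internal nodes and is counted by C_{L−1}; L = 10 gives C_9. So Q = C_9 = 4862.
P − Q = 208012 − 4862 = 203150.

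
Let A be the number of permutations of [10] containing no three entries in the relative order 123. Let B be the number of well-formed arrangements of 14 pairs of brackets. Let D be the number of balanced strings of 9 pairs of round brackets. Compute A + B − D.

Permutations of [n] avoiding any single length-3 pattern are counted by C_n; here n = 10. So A = C_10 = 16796.
A balanced arrangement of 14 bracket pairs is a Dyck word of semilength 14, so the count is C_14. So B = C_14 = 2674440.
With 9 pairs the number of balanced bracket strings is the Catalan number C_9. So D = C_9 = 4862.
A + B − D = 16796 + 2674440 − 4862 = 2686374.

2686374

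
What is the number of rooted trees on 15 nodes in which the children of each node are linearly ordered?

2674440

Rooted ordered (plane) trees on m nodes have m−1 edges and are counted by C_{m−1}; m = 15 gives C_14.
C_14 = C_13 · 2(2·13+1)/(13+2) = 742900 · 54/15 = 2674440.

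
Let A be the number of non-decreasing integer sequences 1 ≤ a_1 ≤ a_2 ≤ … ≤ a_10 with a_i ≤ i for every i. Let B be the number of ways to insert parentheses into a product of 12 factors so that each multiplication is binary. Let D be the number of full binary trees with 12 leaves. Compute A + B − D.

16796

Such sub-staircase sequences of length n are counted by C_n; here n = 10. So A = C_10 = 16796.
Parenthesizations of m factors correspond to full binary trees with m leaves, counted by C_{m−1}; m = 12 gives C_11. So B = C_11 = 58786.
A full binary tree with L leaves has L−1 internal nodes and is counted by C_{L−1}; L = 12 gives C_11. So D = C_11 = 58786.
A + B − D = 16796 + 58786 − 58786 = 16796.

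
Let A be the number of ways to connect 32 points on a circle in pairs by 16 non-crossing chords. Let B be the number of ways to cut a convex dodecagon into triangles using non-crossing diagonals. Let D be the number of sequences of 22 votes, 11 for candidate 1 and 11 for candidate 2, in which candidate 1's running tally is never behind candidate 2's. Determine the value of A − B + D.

Pairing 32 circle points by 16 non-crossing chords gives C_16 matchings. So A = C_16 = 35357670.
Triangulations of a convex m-gon are counted by C_{m−2}; with m = 12 this is C_10. So B = C_10 = 16796.
Ballot sequences with n votes each where one side never trails are Dyck words, counted by C_n; here n = 11. So D = C_11 = 58786.
A − B + D = 35357670 − 16796 + 58786 = 35399660.

35399660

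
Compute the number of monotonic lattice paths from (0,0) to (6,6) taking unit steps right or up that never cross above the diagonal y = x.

Monotone paths in an n×n grid that stay weakly below the diagonal are counted by C_n; here n = 6.
C_6 = C(12,6)/7 = 924/7 = 132.

132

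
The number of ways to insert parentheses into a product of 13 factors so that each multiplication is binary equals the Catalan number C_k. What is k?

Ways to associate a product of 13 factors correspond to binary trees on 13 leaves, so the count is C_12.

12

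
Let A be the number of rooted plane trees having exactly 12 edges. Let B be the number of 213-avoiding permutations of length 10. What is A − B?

A rooted plane tree with 12 edges has 13 nodes, and the count is C_12. So A = C_12 = 208012.
Permutations of [n] avoiding any single length-3 pattern are counted by C_n; here n = 10. So B = C_10 = 16796.
A − B = 208012 − 16796 = 191216.

191216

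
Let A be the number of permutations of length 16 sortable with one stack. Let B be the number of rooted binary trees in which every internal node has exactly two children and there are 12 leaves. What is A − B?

Stack-sortable permutations are exactly the 231-avoiding ones, counted by C_n; here n = 16. So A = C_16 = 35357670.
A full binary tree with L leaves has L−1 internal nodes and is counted by C_{L−1}; L = 12 gives C_11. So B = C_11 = 58786.
A − B = 35357670 − 58786 = 35298884.

35298884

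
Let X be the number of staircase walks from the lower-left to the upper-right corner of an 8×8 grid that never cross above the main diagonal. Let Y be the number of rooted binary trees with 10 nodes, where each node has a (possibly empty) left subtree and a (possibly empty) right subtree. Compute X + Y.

18226

Sub-diagonal monotone paths from (0,0) to (8,8) biject with Dyck paths of semilength 8, giving C_8. So X = C_8 = 1430.
Binary trees (left/right distinguished) on n nodes are counted by C_n; here n = 10. So Y = C_10 = 16796.
X + Y = 1430 + 16796 = 18226.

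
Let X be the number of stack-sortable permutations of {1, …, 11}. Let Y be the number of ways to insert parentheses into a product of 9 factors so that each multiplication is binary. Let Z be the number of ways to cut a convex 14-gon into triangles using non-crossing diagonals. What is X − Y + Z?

265368

By Knuth's characterisation, the stack-sortable permutations of length 11 are the 231-avoiders, numbering C_11. So X = C_11 = 58786.
Ways to associate a product of 9 factors correspond to binary trees on 9 leaves, so the count is C_8. So Y = C_8 = 1430.
Triangulations of a convex m-gon are counted by C_{m−2}; with m = 14 this is C_12. So Z = C_12 = 208012.
X − Y + Z = 58786 − 1430 + 208012 = 265368.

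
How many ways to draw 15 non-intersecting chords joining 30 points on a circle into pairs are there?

Pairing 30 circle points by 15 non-crossing chords gives C_15 matchings.
C_15 = C_14 · 2(2·14+1)/(14+2) = 2674440 · 58/16 = 9694845.

9694845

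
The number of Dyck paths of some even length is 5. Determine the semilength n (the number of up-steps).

3

Dyck paths of semilength n are counted by C_n; 5 = C_3.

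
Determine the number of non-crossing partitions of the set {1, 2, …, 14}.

2674440

The non-crossing partitions of [14] form a lattice of size C_14.
C_14 = C_13 · 2(2·13+1)/(13+2) = 742900 · 54/15 = 2674440.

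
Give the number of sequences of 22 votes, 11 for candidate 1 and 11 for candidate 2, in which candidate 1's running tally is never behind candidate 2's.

58786

Ballot sequences with n votes each where one side never trails are Dyck words, counted by C_n; here n = 11.
C_11 = C(22,11)/12 = 705432/12 = 58786.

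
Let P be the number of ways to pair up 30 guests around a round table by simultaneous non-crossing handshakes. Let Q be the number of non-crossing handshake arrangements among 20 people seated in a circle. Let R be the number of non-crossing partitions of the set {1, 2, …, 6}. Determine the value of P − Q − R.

9677917

Non-crossing handshake pairings of 2n people are counted by C_n; 30 people gives n = 15. So P = C_15 = 9694845.
With 20 = 2·10 people, non-crossing handshake pairings are non-crossing perfect matchings on a circle, counted by C_10. So Q = C_10 = 16796.
The non-crossing partitions of [6] form a lattice of size C_6. So R = C_6 = 132.
P − Q − R = 9694845 − 16796 − 132 = 9677917.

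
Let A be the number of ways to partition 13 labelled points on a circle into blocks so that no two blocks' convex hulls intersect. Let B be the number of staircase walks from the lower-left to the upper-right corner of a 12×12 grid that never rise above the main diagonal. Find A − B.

Non-crossing partitions of an n-element set are counted by C_n; here n = 13. So A = C_13 = 742900.
Monotone paths in an n×n grid that stay weakly below the diagonal are counted by C_n; here n = 12. So B = C_12 = 208012.
A − B = 742900 − 208012 = 534888.

534888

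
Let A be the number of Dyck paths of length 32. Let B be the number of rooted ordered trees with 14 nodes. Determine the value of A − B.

Dyck paths of semilength n (length 2n) are counted by C_n; here n = 16. So A = C_16 = 35357670.
A rooted plane tree on 14 nodes has 13 edges, and such trees are counted by C_13. So B = C_13 = 742900.
A − B = 35357670 − 742900 = 34614770.

34614770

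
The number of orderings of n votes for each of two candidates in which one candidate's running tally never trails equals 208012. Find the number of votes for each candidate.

12

Such ballot sequences with n votes each are counted by C_n. The Catalan number equal to 208012 is C_12.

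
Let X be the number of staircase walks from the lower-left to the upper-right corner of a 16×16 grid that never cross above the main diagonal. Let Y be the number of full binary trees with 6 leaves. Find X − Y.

35357628

Sub-diagonal monotone paths from (0,0) to (16,16) biject with Dyck paths of semilength 16, giving C_16. So X = C_16 = 35357670.
A full binary tree with L leaves has L−1 internal nodes and is counted by C_{L−1}; L = 6 gives C_5. So Y = C_5 = 42.
X − Y = 35357670 − 42 = 35357628.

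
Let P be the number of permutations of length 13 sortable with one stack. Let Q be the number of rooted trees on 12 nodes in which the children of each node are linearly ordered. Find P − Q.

684114

By Knuth's characterisation, the stack-sortable permutations of length 13 are the 231-avoiders, numbering C_13. So P = C_13 = 742900.
Rooted ordered (plane) trees on m nodes have m−1 edges and are counted by C_{m−1}; m = 12 gives C_11. So Q = C_11 = 58786.
P − Q = 742900 − 58786 = 684114.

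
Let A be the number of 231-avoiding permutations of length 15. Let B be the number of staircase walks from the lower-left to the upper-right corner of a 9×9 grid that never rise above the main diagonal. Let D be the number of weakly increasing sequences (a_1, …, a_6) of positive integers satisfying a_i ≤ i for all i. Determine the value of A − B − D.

9689851

For any fixed pattern of length 3, the pattern-avoiding permutations of [15] number C_15. So A = C_15 = 9694845.
Sub-diagonal monotone paths from (0,0) to (9,9) biject with Dyck paths of semilength 9, giving C_9. So B = C_9 = 4862.
Weakly increasing sequences with a_i ≤ i biject with Dyck paths of semilength 6, so there are C_6. So D = C_6 = 132.
A − B − D = 9694845 − 4862 − 132 = 9689851.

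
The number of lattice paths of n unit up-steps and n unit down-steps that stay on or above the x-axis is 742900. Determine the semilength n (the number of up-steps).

Dyck paths of semilength n are counted by C_n. The Catalan number equal to 742900 is C_13.

13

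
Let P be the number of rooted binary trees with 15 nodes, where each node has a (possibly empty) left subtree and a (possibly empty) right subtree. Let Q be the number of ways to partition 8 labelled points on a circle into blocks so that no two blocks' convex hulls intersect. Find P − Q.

9693415

Rooted binary trees with 15 nodes (each child slot possibly empty) number C_15. So P = C_15 = 9694845.
The non-crossing partitions of [8] form a lattice of size C_8. So Q = C_8 = 1430.
P − Q = 9694845 − 1430 = 9693415.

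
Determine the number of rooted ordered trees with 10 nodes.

4862

A rooted plane tree on 10 nodes has 9 edges, and such trees are counted by C_9.
C_9 = C(18,9)/10 = 48620/10 = 4862.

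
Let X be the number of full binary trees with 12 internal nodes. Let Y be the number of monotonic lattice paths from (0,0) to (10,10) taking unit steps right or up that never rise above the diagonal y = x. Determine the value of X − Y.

191216

Full binary trees with n internal nodes are counted by C_n; here n = 12. So X = C_12 = 208012.
Sub-diagonal monotone paths from (0,0) to (10,10) biject with Dyck paths of semilength 10, giving C_10. So Y = C_10 = 16796.
X − Y = 208012 − 16796 = 191216.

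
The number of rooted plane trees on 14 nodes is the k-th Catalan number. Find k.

13

A rooted plane tree on 14 nodes has 13 edges, and such trees are counted by C_13.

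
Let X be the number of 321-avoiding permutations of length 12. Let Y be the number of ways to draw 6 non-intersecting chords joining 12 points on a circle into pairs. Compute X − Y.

207880

For any fixed pattern of length 3, the pattern-avoiding permutations of [12] number C_12. So X = C_12 = 208012.
Pairing 12 circle points by 6 non-crossing chords gives C_6 matchings. So Y = C_6 = 132.
X − Y = 208012 − 132 = 207880.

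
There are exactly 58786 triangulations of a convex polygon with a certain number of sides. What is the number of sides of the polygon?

13

Triangulations of a convex m-gon are counted by C_{m−2}. The Catalan number equal to 58786 is C_11.
So m − 2 = 11, giving m = 13 sides.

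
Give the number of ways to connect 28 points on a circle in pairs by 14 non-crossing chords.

2674440

Non-crossing perfect matchings of 2n points on a circle are counted by C_n; with 28 points, n = 14.
C_14 = C(28,14)/15 = 40116600/15 = 2674440.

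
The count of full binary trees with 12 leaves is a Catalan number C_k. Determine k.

11

Full binary trees with 12 leaves have 12−1 = 11 internal nodes, so there are C_11 of them.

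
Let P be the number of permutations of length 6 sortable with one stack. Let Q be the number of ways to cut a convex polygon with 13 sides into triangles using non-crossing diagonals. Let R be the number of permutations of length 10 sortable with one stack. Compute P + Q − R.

Stack-sortable permutations are exactly the 231-avoiding ones, counted by C_n; here n = 6. So P = C_6 = 132.
The number of triangulations of a 13-gon is the Catalan number C_11 (index = sides − 2). So Q = C_11 = 58786.
By Knuth's characterisation, the stack-sortable permutations of length 10 are the 231-avoiders, numbering C_10. So R = C_10 = 16796.
P + Q − R = 132 + 58786 − 16796 = 42122.

42122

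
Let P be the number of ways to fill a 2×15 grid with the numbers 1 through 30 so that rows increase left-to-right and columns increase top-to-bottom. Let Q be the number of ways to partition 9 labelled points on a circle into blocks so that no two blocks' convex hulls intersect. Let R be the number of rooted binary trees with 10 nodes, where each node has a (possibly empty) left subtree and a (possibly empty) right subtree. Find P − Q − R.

By the hook-length formula (or a Dyck-path bijection), SYT of shape 2×15 number C_15. So P = C_15 = 9694845.
The non-crossing partitions of [9] form a lattice of size C_9. So Q = C_9 = 4862.
Rooted binary trees with 10 nodes (each child slot possibly empty) number C_10. So R = C_10 = 16796.
P − Q − R = 9694845 − 4862 − 16796 = 9673187.

9673187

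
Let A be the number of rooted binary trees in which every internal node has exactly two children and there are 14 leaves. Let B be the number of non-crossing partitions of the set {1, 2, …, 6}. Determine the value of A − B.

742768

Full binary trees with 14 leaves have 14−1 = 13 internal nodes, so there are C_13 of them. So A = C_13 = 742900.
The non-crossing partitions of [6] form a lattice of size C_6. So B = C_6 = 132.
A − B = 742900 − 132 = 742768.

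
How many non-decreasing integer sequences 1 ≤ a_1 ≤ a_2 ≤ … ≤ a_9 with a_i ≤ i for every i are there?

4862

Weakly increasing sequences with a_i ≤ i biject with Dyck paths of semilength 9, so there are C_9.
C_9 = C(18,9)/10 = 48620/10 = 4862.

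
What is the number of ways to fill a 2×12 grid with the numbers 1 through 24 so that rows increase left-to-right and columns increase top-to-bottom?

208012

Standard Young tableaux of shape 2×n are counted by C_n; here n = 12.
C_12 = C_11 · 2(2·11+1)/(11+2) = 58786 · 46/13 = 208012.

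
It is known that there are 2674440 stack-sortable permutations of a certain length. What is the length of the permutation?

Stack-sortable permutations of [n] are counted by C_n. The Catalan number equal to 2674440 is C_14.

14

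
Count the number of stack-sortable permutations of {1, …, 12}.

Stack-sortable permutations are exactly the 231-avoiding ones, counted by C_n; here n = 12.
C_12 = 208012.

208012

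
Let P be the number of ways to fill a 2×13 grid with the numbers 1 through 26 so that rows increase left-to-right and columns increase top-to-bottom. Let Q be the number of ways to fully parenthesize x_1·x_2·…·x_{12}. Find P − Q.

684114

Standard Young tableaux of shape 2×n are counted by C_n; here n = 13. So P = C_13 = 742900.
Parenthesizations of m factors correspond to full binary trees with m leaves, counted by C_{m−1}; m = 12 gives C_11. So Q = C_11 = 58786.
P − Q = 742900 − 58786 = 684114.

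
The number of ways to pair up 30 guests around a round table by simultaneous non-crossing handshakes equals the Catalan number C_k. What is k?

Non-crossing handshake pairings of 2n people are counted by C_n; 30 people gives n = 15.

15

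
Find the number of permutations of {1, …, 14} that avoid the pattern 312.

For any fixed pattern of length 3, the pattern-avoiding permutations of [14] number C_14.
C_14 = 2674440.

2674440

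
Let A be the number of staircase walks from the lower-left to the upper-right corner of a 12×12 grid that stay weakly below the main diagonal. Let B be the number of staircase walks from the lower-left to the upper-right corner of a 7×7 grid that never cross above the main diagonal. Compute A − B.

Sub-diagonal monotone paths from (0,0) to (12,12) biject with Dyck paths of semilength 12, giving C_12. So A = C_12 = 208012.
Monotone paths in an n×n grid that stay weakly below the diagonal are counted by C_n; here n = 7. So B = C_7 = 429.
A − B = 208012 − 429 = 207583.

207583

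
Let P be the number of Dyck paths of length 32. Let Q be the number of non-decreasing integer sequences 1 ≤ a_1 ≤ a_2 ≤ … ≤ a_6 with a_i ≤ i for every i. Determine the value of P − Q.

35357538

Dyck paths of semilength n (length 2n) are counted by C_n; here n = 16. So P = C_16 = 35357670.
Weakly increasing sequences with a_i ≤ i biject with Dyck paths of semilength 6, so there are C_6. So Q = C_6 = 132.
P − Q = 35357670 − 132 = 35357538.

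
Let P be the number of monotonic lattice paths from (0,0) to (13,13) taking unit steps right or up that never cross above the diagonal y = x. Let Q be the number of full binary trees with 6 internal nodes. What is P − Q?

Sub-diagonal monotone paths from (0,0) to (13,13) biject with Dyck paths of semilength 13, giving C_13. So P = C_13 = 742900.
The number of full binary trees on 6 internal nodes is the Catalan number C_6. So Q = C_6 = 132.
P − Q = 742900 − 132 = 742768.

742768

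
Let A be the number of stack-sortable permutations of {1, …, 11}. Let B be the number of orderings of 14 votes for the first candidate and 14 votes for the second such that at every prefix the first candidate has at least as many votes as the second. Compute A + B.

2733226

By Knuth's characterisation, the stack-sortable permutations of length 11 are the 231-avoiders, numbering C_11. So A = C_11 = 58786.
Reading a vote for the leader as '(' and for the other as ')' turns such a sequence into a balanced string of 14 pairs, so the count is C_14. So B = C_14 = 2674440.
A + B = 58786 + 2674440 = 2733226.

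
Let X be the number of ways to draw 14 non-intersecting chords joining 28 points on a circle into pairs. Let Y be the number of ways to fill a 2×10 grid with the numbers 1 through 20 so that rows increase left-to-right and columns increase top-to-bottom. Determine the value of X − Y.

Pairing 28 circle points by 14 non-crossing chords gives C_14 matchings. So X = C_14 = 2674440.
Standard Young tableaux of shape 2×n are counted by C_n; here n = 10. So Y = C_10 = 16796.
X − Y = 2674440 − 16796 = 2657644.

2657644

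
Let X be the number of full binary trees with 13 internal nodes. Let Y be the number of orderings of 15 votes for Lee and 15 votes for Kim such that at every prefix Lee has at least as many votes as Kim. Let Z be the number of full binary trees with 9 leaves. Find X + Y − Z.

The number of full binary trees on 13 internal nodes is the Catalan number C_13. So X = C_13 = 742900.
Ballot sequences with n votes each where one side never trails are Dyck words, counted by C_n; here n = 15. So Y = C_15 = 9694845.
Full binary trees with 9 leaves have 9−1 = 8 internal nodes, so there are C_8 of them. So Z = C_8 = 1430.
X + Y − Z = 742900 + 9694845 − 1430 = 10436315.

10436315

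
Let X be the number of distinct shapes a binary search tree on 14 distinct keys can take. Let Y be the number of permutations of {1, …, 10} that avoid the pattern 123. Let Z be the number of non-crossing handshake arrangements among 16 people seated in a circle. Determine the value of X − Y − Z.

2656214

There are C_n binary search tree shapes on n keys; with n = 14 that is C_14. So X = C_14 = 2674440.
For any fixed pattern of length 3, the pattern-avoiding permutations of [10] number C_10. So Y = C_10 = 16796.
Non-crossing handshake pairings of 2n people are counted by C_n; 16 people gives n = 8. So Z = C_8 = 1430.
X − Y − Z = 2674440 − 16796 − 1430 = 2656214.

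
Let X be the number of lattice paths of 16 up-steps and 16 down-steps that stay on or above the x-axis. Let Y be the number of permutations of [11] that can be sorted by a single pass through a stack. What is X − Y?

35298884

Dyck paths of semilength n (length 2n) are counted by C_n; here n = 16. So X = C_16 = 35357670.
Stack-sortable permutations are exactly the 231-avoiding ones, counted by C_n; here n = 11. So Y = C_11 = 58786.
X − Y = 35357670 − 58786 = 35298884.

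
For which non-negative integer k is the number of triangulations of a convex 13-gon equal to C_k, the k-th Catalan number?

The number of triangulations of a 13-gon is the Catalan number C_11 (index = sides − 2).

11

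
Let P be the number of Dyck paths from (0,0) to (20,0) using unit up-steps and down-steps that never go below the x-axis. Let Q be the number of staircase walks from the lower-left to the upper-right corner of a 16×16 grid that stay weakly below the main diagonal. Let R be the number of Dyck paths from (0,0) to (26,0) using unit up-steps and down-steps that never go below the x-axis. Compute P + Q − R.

34631566

A Dyck path with 10 up-steps and 10 down-steps has semilength 10, so there are C_10 of them. So P = C_10 = 16796.
Sub-diagonal monotone paths from (0,0) to (16,16) biject with Dyck paths of semilength 16, giving C_16. So Q = C_16 = 35357670.
Dyck paths of semilength n (length 2n) are counted by C_n; here n = 13. So R = C_13 = 742900.
P + Q − R = 16796 + 35357670 − 742900 = 34631566.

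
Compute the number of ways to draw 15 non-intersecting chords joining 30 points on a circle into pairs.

9694845

Non-crossing perfect matchings of 2n points on a circle are counted by C_n; with 30 points, n = 15.
C_15 = C(30,15)/16 = 155117520/16 = 9694845.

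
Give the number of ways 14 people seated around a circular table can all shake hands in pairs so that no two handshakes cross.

Non-crossing handshake pairings of 2n people are counted by C_n; 14 people gives n = 7.
C_7 = C(14,7)/8 = 3432/8 = 429.

429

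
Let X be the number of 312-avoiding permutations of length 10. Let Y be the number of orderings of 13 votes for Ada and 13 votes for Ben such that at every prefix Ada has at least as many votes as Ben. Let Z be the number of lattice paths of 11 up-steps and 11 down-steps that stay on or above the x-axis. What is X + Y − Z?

700910

For any fixed pattern of length 3, the pattern-avoiding permutations of [10] number C_10. So X = C_10 = 16796.
Ballot sequences with n votes each where one side never trails are Dyck words, counted by C_n; here n = 13. So Y = C_13 = 742900.
Dyck paths of semilength n (length 2n) are counted by C_n; here n = 11. So Z = C_11 = 58786.
X + Y − Z = 16796 + 742900 − 58786 = 700910.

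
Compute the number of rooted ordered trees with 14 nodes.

Rooted ordered (plane) trees on m nodes have m−1 edges and are counted by C_{m−1}; m = 14 gives C_13.
C_13 = C(26,13)/14 = 10400600/14 = 742900.

742900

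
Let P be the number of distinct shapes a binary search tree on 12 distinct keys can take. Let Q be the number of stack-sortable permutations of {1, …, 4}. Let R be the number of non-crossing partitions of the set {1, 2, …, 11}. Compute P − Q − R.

There are C_n binary search tree shapes on n keys; with n = 12 that is C_12. So P = C_12 = 208012.
By Knuth's characterisation, the stack-sortable permutations of length 4 are the 231-avoiders, numbering C_4. So Q = C_4 = 14.
Non-crossing partitions of an n-element set are counted by C_n; here n = 11. So R = C_11 = 58786.
P − Q − R = 208012 − 14 − 58786 = 149212.

149212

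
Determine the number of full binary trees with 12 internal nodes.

208012

The number of full binary trees on 12 internal nodes is the Catalan number C_12.
C_12 = C(24,12)/13 = 2704156/13 = 208012.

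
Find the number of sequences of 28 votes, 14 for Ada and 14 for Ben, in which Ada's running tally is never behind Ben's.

Ballot sequences with n votes each where one side never trails are Dyck words, counted by C_n; here n = 14.
C_14 = C(28,14)/15 = 40116600/15 = 2674440.

2674440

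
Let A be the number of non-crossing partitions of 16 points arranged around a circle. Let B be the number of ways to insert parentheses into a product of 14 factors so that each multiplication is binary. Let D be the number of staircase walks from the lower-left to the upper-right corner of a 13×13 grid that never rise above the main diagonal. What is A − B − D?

Non-crossing partitions of an n-element set are counted by C_n; here n = 16. So A = C_16 = 35357670.
Parenthesizations of m factors correspond to full binary trees with m leaves, counted by C_{m−1}; m = 14 gives C_13. So B = C_13 = 742900.
Monotone paths in an n×n grid that stay weakly below the diagonal are counted by C_n; here n = 13. So D = C_13 = 742900.
A − B − D = 35357670 − 742900 − 742900 = 33871870.

33871870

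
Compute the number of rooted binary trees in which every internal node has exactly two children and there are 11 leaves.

16796

Full binary trees with 11 leaves have 11−1 = 10 internal nodes, so there are C_10 of them.
C_10 = C(20,10)/11 = 184756/11 = 16796.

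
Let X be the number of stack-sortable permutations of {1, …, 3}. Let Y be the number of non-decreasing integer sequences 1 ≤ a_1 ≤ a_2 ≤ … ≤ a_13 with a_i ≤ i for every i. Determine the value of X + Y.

742905

Stack-sortable permutations are exactly the 231-avoiding ones, counted by C_n; here n = 3. So X = C_3 = 5.
Weakly increasing sequences with a_i ≤ i biject with Dyck paths of semilength 13, so there are C_13. So Y = C_13 = 742900.
X + Y = 5 + 742900 = 742905.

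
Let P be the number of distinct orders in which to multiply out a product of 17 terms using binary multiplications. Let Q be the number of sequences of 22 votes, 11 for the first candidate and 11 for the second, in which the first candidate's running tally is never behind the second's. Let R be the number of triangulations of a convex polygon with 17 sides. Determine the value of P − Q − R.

Parenthesizations of m factors correspond to full binary trees with m leaves, counted by C_{m−1}; m = 17 gives C_16. So P = C_16 = 35357670.
Ballot sequences with n votes each where one side never trails are Dyck words, counted by C_n; here n = 11. So Q = C_11 = 58786.
The number of triangulations of a 17-gon is the Catalan number C_15 (index = sides − 2). So R = C_15 = 9694845.
P − Q − R = 35357670 − 58786 − 9694845 = 25604039.

25604039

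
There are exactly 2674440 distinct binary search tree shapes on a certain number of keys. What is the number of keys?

Binary search tree shapes on n keys are counted by C_n, and C_14 = 2674440.

14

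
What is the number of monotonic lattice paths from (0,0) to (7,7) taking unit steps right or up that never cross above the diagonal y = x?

429

Sub-diagonal monotone paths from (0,0) to (7,7) biject with Dyck paths of semilength 7, giving C_7.
C_7 = C(14,7)/8 = 3432/8 = 429.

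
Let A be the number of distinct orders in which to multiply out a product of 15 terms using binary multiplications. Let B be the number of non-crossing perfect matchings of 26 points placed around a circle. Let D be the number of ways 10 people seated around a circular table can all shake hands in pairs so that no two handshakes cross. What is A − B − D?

1931498

Ways to associate a product of 15 factors correspond to binary trees on 15 leaves, so the count is C_14. So A = C_14 = 2674440.
Non-crossing perfect matchings of 2n points on a circle are counted by C_n; with 26 points, n = 13. So B = C_13 = 742900.
With 10 = 2·5 people, non-crossing handshake pairings are non-crossing perfect matchings on a circle, counted by C_5. So D = C_5 = 42.
A − B − D = 2674440 − 742900 − 42 = 1931498.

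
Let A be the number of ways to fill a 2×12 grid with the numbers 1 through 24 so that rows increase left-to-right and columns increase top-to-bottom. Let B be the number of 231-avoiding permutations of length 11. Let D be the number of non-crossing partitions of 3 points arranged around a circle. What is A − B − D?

149221

By the hook-length formula (or a Dyck-path bijection), SYT of shape 2×12 number C_12. So A = C_12 = 208012.
For any fixed pattern of length 3, the pattern-avoiding permutations of [11] number C_11. So B = C_11 = 58786.
Non-crossing partitions of an n-element set are counted by C_n; here n = 3. So D = C_3 = 5.
A − B − D = 208012 − 58786 − 5 = 149221.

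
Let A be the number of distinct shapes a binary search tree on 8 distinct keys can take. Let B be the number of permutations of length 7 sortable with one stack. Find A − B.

1001

Binary trees (left/right distinguished) on n nodes are counted by C_n; here n = 8. So A = C_8 = 1430.
Stack-sortable permutations are exactly the 231-avoiding ones, counted by C_n; here n = 7. So B = C_7 = 429.
A − B = 1430 − 429 = 1001.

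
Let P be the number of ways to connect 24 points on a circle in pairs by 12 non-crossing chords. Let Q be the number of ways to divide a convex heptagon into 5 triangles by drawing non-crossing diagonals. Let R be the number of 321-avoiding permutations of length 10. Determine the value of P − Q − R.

Pairing 24 circle points by 12 non-crossing chords gives C_12 matchings. So P = C_12 = 208012.
The number of triangulations of a 7-gon is the Catalan number C_5 (index = sides − 2). So Q = C_5 = 42.
For any fixed pattern of length 3, the pattern-avoiding permutations of [10] number C_10. So R = C_10 = 16796.
P − Q − R = 208012 − 42 − 16796 = 191174.

191174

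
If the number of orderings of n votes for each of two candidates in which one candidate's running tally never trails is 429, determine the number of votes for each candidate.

7

Such ballot sequences with n votes each are counted by C_n, and C_7 = 429.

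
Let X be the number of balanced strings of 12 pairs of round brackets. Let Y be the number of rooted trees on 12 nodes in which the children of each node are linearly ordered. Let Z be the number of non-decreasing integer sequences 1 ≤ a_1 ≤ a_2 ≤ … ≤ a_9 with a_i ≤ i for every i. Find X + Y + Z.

Balanced strings of n pairs of brackets are counted by C_n; here n = 12. So X = C_12 = 208012.
A rooted plane tree on 12 nodes has 11 edges, and such trees are counted by C_11. So Y = C_11 = 58786.
Such sub-staircase sequences of length n are counted by C_n; here n = 9. So Z = C_9 = 4862.
X + Y + Z = 208012 + 58786 + 4862 = 271660.

271660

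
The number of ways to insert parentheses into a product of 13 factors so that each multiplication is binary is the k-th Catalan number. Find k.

12

Parenthesizations of m factors correspond to full binary trees with m leaves, counted by C_{m−1}; m = 13 gives C_12.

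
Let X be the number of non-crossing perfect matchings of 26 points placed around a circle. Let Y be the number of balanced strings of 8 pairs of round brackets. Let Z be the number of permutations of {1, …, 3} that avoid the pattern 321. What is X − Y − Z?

741465

Non-crossing perfect matchings of 2n points on a circle are counted by C_n; with 26 points, n = 13. So X = C_13 = 742900.
A balanced arrangement of 8 bracket pairs is a Dyck word of semilength 8, so the count is C_8. So Y = C_8 = 1430.
Permutations of [n] avoiding any single length-3 pattern are counted by C_n; here n = 3. So Z = C_3 = 5.
X − Y − Z = 742900 − 1430 − 5 = 741465.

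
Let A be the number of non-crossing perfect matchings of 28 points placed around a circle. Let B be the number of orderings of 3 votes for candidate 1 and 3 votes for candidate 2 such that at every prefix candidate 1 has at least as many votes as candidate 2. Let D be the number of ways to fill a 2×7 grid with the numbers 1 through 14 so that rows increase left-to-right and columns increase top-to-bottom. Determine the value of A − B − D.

2674006

Non-crossing perfect matchings of 2n points on a circle are counted by C_n; with 28 points, n = 14. So A = C_14 = 2674440.
Reading a vote for the leader as '(' and for the other as ')' turns such a sequence into a balanced string of 3 pairs, so the count is C_3. So B = C_3 = 5.
Standard Young tableaux of shape 2×n are counted by C_n; here n = 7. So D = C_7 = 429.
A − B − D = 2674440 − 5 − 429 = 2674006.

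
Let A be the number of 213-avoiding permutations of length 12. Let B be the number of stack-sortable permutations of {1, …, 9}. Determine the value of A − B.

203150

For any fixed pattern of length 3, the pattern-avoiding permutations of [12] number C_12. So A = C_12 = 208012.
By Knuth's characterisation, the stack-sortable permutations of length 9 are the 231-avoiders, numbering C_9. So B = C_9 = 4862.
A − B = 208012 − 4862 = 203150.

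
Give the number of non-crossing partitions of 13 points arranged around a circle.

Non-crossing partitions of an n-element set are counted by C_n; here n = 13.
C_13 = C_12 · 2(2·12+1)/(12+2) = 208012 · 50/14 = 742900.

742900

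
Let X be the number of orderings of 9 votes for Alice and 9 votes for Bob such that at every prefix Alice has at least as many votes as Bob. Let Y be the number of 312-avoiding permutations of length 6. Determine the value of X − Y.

4730

Reading a vote for the leader as '(' and for the other as ')' turns such a sequence into a balanced string of 9 pairs, so the count is C_9. So X = C_9 = 4862.
Permutations of [n] avoiding any single length-3 pattern are counted by C_n; here n = 6. So Y = C_6 = 132.
X − Y = 4862 − 132 = 4730.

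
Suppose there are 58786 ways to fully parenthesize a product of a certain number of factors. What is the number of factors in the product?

12

Parenthesizations of m factors are counted by C_{m−1}; 58786 = C_11.
So the index is 11, and the number of factors is 11 + 1 = 12.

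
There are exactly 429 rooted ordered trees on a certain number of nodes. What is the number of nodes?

8

Rooted ordered trees on m nodes are counted by C_{m−1}. Since C_7 = 429, the index is 7.
So the index is 7, and the number of nodes is 7 + 1 = 8.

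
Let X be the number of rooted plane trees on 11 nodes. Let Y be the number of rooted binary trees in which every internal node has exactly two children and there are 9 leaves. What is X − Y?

15366

Rooted ordered (plane) trees on m nodes have m−1 edges and are counted by C_{m−1}; m = 11 gives C_10. So X = C_10 = 16796.
A full binary tree with L leaves has L−1 internal nodes and is counted by C_{L−1}; L = 9 gives C_8. So Y = C_8 = 1430.
X − Y = 16796 − 1430 = 15366.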